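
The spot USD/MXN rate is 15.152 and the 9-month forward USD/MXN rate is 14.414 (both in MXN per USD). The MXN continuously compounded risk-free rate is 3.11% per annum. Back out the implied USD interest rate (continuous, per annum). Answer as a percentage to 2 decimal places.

F = S·e^((r_MXN − r_USD)T) ⇒ r_USD = r_MXN − ln(F/S)/T
ln(14.414/15.152) = -0.049933; /(9/12) = -0.066577
r_USD = 0.0311 + 0.066577 = 0.097677
r_USD = 9.77%

9.77%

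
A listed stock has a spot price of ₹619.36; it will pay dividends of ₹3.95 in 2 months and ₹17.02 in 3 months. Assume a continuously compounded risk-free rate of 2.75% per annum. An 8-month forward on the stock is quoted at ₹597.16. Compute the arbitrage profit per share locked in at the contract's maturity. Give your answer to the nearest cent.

PV(dividends) I = 3.95·e^(−0.0275·2/12) + 17.02·e^(−0.0275·3/12) = 20.8353
Fair forward F* = (S − I)·e^(rT) = (619.36 − 20.8353)·e^0.018333 = 598.5247 × 1.018502 = 609.5986
Market ₹597.16 < fair 609.5986: forward underpriced → reverse cash-and-carry (short the stock, invest proceeds at r, pay the dividends, go long the forward).
Profit at T = |F_mkt − F*| = |597.16 − 609.5986| = ₹12.44 per share

₹12.44 per share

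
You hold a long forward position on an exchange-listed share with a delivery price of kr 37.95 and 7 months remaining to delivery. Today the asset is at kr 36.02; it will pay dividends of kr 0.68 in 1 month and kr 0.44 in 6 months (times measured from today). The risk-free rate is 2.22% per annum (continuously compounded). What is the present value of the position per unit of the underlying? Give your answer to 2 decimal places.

-kr 2.56

PV(remaining dividends) I = 0.68·e^(−0.0222·1/12) + 0.44·e^(−0.0222·6/12) = 1.1139
Current forward F = (S − I)·e^(rT) = (36.02 − 1.1139)·e^(0.0222·7/12) = 34.9061 × 1.013034 = 35.3611
Value (long) = (F − K)·e^(−rT) = (35.3611 − 37.95) × 0.987133 = -2.5556
Value = -kr 2.56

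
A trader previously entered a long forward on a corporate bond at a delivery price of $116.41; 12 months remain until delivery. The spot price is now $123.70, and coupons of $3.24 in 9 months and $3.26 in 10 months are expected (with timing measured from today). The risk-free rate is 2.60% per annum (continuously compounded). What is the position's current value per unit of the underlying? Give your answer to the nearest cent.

$3.91

PV(remaining coupons) I = 3.24·e^(−0.0260·9/12) + 3.26·e^(−0.0260·10/12) = 6.3676
Current forward F = (S − I)·e^(rT) = (123.70 − 6.3676)·e^(0.0260·12/12) = 117.3324 × 1.026341 = 120.4231
Value (long) = (F − K)·e^(−rT) = (120.4231 − 116.41) × 0.974335 = 3.9101
Value = $3.91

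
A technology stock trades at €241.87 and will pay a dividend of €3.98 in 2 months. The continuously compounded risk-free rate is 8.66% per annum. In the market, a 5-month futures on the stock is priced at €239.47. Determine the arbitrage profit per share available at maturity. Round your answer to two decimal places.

€7.22 per share

PV(dividends) I = 3.98·e^(−0.0866·2/12) = 3.9230
Fair futures F* = (S − I)·e^(rT) = (241.87 − 3.9230)·e^0.036083 = 237.9470 × 1.036742 = 246.6896
Market €239.47 < fair 246.6896: forward underpriced → reverse cash-and-carry (short the stock, invest proceeds at r, pay the dividends, go long the forward).
Profit at T = |F_mkt − F*| = |239.47 − 246.6896| = €7.22 per share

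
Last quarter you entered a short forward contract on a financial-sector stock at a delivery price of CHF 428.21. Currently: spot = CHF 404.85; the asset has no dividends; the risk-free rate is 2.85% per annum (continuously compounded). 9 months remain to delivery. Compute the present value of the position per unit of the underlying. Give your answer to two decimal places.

CHF 14.30

Current fair forward for the remaining 9 months: F = S·e^(r·T), r = 0.0285
F = 404.85 · e^(0.0285 × 9/12) = 404.85 × 1.021605 = 413.5968
Value of long forward = (F − K)·e^(−rT) = (413.5968 − 428.21) · e^(−0.0285·9/12)
= -14.6132 × 0.978852 = -14.30
Short position value = −(long value) = CHF 14.30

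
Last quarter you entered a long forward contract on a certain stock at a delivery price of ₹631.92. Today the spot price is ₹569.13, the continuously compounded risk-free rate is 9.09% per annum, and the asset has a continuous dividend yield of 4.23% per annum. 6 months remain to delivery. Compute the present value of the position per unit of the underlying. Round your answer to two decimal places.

-₹46.62

Current fair forward for the remaining 6 months: F = S·e^((r − q)·T), (r − q) = 0.0909 − 0.0423 = 0.0486
F = 569.13 · e^(0.0486 × 6/12) = 569.13 × 1.024598 = 583.1295
Value of long forward = (F − K)·e^(−rT) = (583.1295 − 631.92) · e^(−0.0909·6/12)
= -48.7905 × 0.955567 = -46.62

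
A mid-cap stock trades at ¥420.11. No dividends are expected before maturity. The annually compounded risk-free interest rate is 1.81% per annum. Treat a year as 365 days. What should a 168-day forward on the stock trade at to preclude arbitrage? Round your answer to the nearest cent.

¥423.59

F = S · (1+r)^T
= 420.11 × 1.008291
F = ¥423.59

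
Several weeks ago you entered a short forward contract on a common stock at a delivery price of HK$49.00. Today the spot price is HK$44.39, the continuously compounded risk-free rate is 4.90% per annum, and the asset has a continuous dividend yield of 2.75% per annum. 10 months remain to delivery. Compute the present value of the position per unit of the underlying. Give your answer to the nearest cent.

Current fair forward for the remaining 10 months: F = S·e^((r − q)·T), (r − q) = 0.0490 − 0.0275 = 0.0215
F = 44.39 · e^(0.0215 × 10/12) = 44.39 × 1.018078 = 45.1925
Value of long forward = (F − K)·e^(−rT) = (45.1925 − 49.00) · e^(−0.0490·10/12)
= -3.8075 × 0.959989 = -3.66
Short position value = −(long value) = HK$3.66

HK$3.66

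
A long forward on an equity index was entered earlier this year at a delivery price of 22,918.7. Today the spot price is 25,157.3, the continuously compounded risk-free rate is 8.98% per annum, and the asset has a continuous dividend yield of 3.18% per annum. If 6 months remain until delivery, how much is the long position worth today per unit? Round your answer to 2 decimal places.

2848.05

Current fair forward for the remaining 6 months: F = S·e^((r − q)·T), (r − q) = 0.0898 − 0.0318 = 0.0580
F = 25157.3 · e^(0.0580 × 6/12) = 25157.3 × 1.02942459 = 25897.5432
Value of long forward = (F − K)·e^(−rT) = (25897.5432 − 22918.7) · e^(−0.0898·6/12)
= 2978.8432 × 0.95609309 = 2848.05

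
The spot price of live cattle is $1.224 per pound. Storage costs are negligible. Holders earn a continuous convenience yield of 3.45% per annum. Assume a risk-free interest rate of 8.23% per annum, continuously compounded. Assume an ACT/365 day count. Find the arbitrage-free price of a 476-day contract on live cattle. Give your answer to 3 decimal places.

Net carry = r + u − y = 0.0823 + 0.0000 − 0.0345 = 0.0478
F = S·e^((r+u−y)T) = 1.224 · e^(0.0478 × 476/365) = 1.224 · e^0.062336
= 1.224 × 1.064320 = $1.303 per pound

$1.303 per pound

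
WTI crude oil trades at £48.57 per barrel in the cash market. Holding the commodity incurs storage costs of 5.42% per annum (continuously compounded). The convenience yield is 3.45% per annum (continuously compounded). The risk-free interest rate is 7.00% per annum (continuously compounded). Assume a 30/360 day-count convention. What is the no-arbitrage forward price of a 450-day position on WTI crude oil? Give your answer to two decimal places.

£54.33 per barrel

Net carry = r + u − y = 0.0700 + 0.0542 − 0.0345 = 0.0897
F = S·e^((r+u−y)T) = 48.57 · e^(0.0897 × 450/360) = 48.57 · e^0.112125
= 48.57 × 1.118653 = £54.33 per barrel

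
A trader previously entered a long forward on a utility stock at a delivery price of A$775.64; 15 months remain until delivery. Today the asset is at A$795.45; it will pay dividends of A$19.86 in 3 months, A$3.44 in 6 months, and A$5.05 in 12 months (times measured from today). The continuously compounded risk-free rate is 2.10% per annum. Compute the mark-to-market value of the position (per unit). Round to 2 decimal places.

A$11.80

PV(remaining dividends) I = 19.86·e^(−0.0210·3/12) + 3.44·e^(−0.0210·6/12) + 5.05·e^(−0.0210·12/12) = 28.1051
Current forward F = (S − I)·e^(rT) = (795.45 − 28.1051)·e^(0.0210·15/12) = 767.3449 × 1.026598 = 787.7547
Value (long) = (F − K)·e^(−rT) = (787.7547 − 775.64) × 0.974092 = 11.8008
Value = A$11.80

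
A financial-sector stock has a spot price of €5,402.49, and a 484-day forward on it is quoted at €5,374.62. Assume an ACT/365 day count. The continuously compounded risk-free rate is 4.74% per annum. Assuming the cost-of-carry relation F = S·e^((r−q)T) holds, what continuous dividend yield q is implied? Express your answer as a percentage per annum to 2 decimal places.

From F = S·e^((r−q)T): (r − q) = ln(F/S)/T
ln(5374.62/5402.49) = ln(0.994841) = -0.005172
(r − q) = -0.005172 / (484/365) = -0.003900
q = r − ln(F/S)/T = 0.0474 + 0.003900 = 0.051300
q = 5.13%

5.13%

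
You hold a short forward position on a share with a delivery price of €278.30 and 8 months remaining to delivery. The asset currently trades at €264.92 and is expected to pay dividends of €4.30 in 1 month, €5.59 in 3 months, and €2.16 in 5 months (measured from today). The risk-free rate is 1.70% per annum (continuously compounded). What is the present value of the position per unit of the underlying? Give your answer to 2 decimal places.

€22.25

PV(remaining dividends) I = 4.30·e^(−0.0170·1/12) + 5.59·e^(−0.0170·3/12) + 2.16·e^(−0.0170·5/12) = 12.0050
Current forward F = (S − I)·e^(rT) = (264.92 − 12.0050)·e^(0.0170·8/12) = 252.9150 × 1.011398 = 255.7977
Value (long) = (F − K)·e^(−rT) = (255.7977 − 278.30) × 0.988731 = -22.2487
Short position value = −(long value) = €22.25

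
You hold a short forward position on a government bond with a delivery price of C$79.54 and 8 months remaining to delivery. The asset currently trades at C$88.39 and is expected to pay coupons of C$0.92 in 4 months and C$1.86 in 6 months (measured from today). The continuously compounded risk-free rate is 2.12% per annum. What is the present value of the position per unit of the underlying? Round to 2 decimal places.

PV(remaining coupons) I = 0.92·e^(−0.0212·4/12) + 1.86·e^(−0.0212·6/12) = 2.7539
Current forward F = (S − I)·e^(rT) = (88.39 − 2.7539)·e^(0.0212·8/12) = 85.6361 × 1.014234 = 86.8550
Value (long) = (F − K)·e^(−rT) = (86.8550 − 79.54) × 0.985966 = 7.2123
Short position value = −(long value) = -C$7.21

-C$7.21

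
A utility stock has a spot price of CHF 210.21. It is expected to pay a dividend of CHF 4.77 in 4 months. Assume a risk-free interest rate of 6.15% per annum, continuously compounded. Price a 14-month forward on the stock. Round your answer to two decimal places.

PV(dividends) I = 4.77·e^(−0.0615·4/12)
I = 4.6732
F = (S − I)·e^(rT) = (210.21 − 4.6732) · e^(0.0615·14/12)
= 205.5368 · e^0.071750 = 205.5368 × 1.074387 = CHF 220.83

CHF 220.83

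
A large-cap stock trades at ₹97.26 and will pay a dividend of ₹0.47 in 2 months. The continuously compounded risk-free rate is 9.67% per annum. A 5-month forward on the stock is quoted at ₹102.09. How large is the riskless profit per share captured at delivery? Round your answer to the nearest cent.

₹1.31 per share

PV(dividends) I = 0.47·e^(−0.0967·2/12) = 0.4625
Fair forward F* = (S − I)·e^(rT) = (97.26 − 0.4625)·e^0.040292 = 96.7975 × 1.041115 = 100.7773
Market ₹102.09 > fair 100.7773: forward overpriced → cash-and-carry (borrow at r, buy the stock and collect the dividends, short the forward).
Profit at T = |F_mkt − F*| = |102.09 − 100.7773| = ₹1.31 per share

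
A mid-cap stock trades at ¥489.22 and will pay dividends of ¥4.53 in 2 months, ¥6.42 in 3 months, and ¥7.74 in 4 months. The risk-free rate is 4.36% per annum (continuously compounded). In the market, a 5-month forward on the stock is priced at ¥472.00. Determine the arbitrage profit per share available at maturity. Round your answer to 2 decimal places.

PV(dividends) I = 4.53·e^(−0.0436·2/12) + 6.42·e^(−0.0436·3/12) + 7.74·e^(−0.0436·4/12) = 18.4759
Fair forward F* = (S − I)·e^(rT) = (489.22 − 18.4759)·e^0.018167 = 470.7441 × 1.018333 = 479.3743
Market ¥472.00 < fair 479.3743: forward underpriced → reverse cash-and-carry (short the stock, invest proceeds at r, pay the dividends, go long the forward).
Profit at T = |F_mkt − F*| = |472.00 − 479.3743| = ¥7.37 per share

¥7.37 per share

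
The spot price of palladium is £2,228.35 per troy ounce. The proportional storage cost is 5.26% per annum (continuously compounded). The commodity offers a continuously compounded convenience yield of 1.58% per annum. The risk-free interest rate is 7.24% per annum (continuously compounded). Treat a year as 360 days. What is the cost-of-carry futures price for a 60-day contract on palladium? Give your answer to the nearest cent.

Net carry = r + u − y = 0.0724 + 0.0526 − 0.0158 = 0.1092
F = S·e^((r+u−y)T) = 2228.35 · e^(0.1092 × 60/360) = 2228.35 · e^0.01820000
= 2228.35 × 1.01836663 = £2,269.28 per troy ounce

£2,269.28 per troy ounce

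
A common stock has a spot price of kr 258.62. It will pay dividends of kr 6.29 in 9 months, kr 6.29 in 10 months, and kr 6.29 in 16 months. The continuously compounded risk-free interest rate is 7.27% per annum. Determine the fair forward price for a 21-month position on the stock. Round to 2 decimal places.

PV(dividends) I = 6.29·e^(−0.0727·9/12) + 6.29·e^(−0.0727·10/12) + 6.29·e^(−0.0727·16/12)
I = 5.9562 + 5.9202 + 5.7089 = 17.5853
F = (S − I)·e^(rT) = (258.62 − 17.5853) · e^(0.0727·21/12)
= 241.0347 · e^0.127225 = 241.0347 × 1.135673 = kr 273.74

kr 273.74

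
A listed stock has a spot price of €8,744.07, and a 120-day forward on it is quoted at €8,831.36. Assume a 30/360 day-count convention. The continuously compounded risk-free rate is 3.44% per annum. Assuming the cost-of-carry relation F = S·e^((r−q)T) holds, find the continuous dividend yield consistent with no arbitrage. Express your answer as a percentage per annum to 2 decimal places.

From F = S·e^((r−q)T): (r − q) = ln(F/S)/T
ln(8831.36/8744.07) = ln(1.009983) = 0.009933
(r − q) = 0.009933 / (120/360) = 0.029799
q = r − ln(F/S)/T = 0.0344 − 0.029799 = 0.004601
q = 0.46%

0.46%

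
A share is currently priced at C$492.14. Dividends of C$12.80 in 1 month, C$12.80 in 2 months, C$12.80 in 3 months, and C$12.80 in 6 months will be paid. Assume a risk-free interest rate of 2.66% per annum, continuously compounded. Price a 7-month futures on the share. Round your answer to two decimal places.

PV(dividends) I = 12.80·e^(−0.0266·1/12) + 12.80·e^(−0.0266·2/12) + 12.80·e^(−0.0266·3/12) + 12.80·e^(−0.0266·6/12)
I = 12.7717 + 12.7434 + 12.7152 + 12.6309 = 50.8612
F = (S − I)·e^(rT) = (492.14 − 50.8612) · e^(0.0266·7/12)
= 441.2788 · e^0.015517 = 441.2788 × 1.015638 = C$448.18

C$448.18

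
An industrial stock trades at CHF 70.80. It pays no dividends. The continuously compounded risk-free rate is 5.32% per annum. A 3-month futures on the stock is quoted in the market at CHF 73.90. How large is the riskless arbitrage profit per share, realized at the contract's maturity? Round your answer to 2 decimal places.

Fair futures: F* = S·e^(carry·T), with carry = r = 0.0532
F* = 70.80 · e^(0.0532 × 3/12) = 70.80 · e^0.013300 = 70.80 × 1.013389 = CHF 71.7479
Market CHF 73.90 > fair CHF 71.7479: forward overpriced → cash-and-carry (buy spot, short the forward).
At maturity, profit = |F_mkt − F*| = |73.90 − 71.7479| = CHF 2.15 per share

CHF 2.15 per share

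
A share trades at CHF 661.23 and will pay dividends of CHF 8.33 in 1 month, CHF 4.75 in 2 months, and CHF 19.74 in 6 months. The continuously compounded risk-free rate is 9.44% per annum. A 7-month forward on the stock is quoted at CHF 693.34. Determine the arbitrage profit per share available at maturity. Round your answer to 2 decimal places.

PV(dividends) I = 8.33·e^(−0.0944·1/12) + 4.75·e^(−0.0944·2/12) + 19.74·e^(−0.0944·6/12) = 31.7705
Fair forward F* = (S − I)·e^(rT) = (661.23 − 31.7705)·e^0.055067 = 629.4595 × 1.056611 = 665.0938
Market CHF 693.34 > fair 665.0938: forward overpriced → cash-and-carry (borrow at r, buy the stock and collect the dividends, short the forward).
Profit at T = |F_mkt − F*| = |693.34 − 665.0938| = CHF 28.25 per share

CHF 28.25 per share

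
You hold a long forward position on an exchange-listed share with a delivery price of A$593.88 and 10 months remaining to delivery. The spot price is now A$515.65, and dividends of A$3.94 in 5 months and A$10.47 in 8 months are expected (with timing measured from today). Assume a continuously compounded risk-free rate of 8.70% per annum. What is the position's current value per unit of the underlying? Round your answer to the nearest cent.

-A$50.38

PV(remaining dividends) I = 3.94·e^(−0.0870·5/12) + 10.47·e^(−0.0870·8/12) = 13.6797
Current forward F = (S − I)·e^(rT) = (515.65 − 13.6797)·e^(0.0870·10/12) = 501.9703 × 1.075193 = 539.7150
Value (long) = (F − K)·e^(−rT) = (539.7150 − 593.88) × 0.930066 = -50.3770
Value = -A$50.38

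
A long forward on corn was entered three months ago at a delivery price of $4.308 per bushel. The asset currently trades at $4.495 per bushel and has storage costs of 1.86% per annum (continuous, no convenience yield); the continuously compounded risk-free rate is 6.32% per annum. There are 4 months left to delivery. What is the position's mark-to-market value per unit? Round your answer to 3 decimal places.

Current fair forward for the remaining 4 months: F = S·e^((r + u)·T), (r + u) = 0.0632 + 0.0186 = 0.0818
F = 4.495 · e^(0.0818 × 4/12) = 4.495 × 1.027642 = 4.6193
Value of long forward = (F − K)·e^(−rT) = (4.6193 − 4.308) · e^(−0.0632·4/12)
= 0.3113 × 0.979154 = 0.305

$0.305 per bushel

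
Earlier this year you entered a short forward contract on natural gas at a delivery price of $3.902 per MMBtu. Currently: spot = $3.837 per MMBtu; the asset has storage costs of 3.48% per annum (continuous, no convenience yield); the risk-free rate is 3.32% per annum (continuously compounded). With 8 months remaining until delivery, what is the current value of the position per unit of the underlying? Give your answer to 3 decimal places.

Current fair forward for the remaining 8 months: F = S·e^((r + u)·T), (r + u) = 0.0332 + 0.0348 = 0.0680
F = 3.837 · e^(0.0680 × 8/12) = 3.837 × 1.046377 = 4.0149
Value of long forward = (F − K)·e^(−rT) = (4.0149 − 3.902) · e^(−0.0332·8/12)
= 0.1129 × 0.978110 = 0.110
Short position value = −(long value) = -$0.110

-$0.110 per MMBtu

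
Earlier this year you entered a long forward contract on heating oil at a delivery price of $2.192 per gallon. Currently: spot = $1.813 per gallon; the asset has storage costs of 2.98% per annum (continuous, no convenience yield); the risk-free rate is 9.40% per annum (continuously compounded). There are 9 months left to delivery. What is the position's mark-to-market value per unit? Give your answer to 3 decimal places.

-$0.189 per gallon

Current fair forward for the remaining 9 months: F = S·e^((r + u)·T), (r + u) = 0.0940 + 0.0298 = 0.1238
F = 1.813 · e^(0.1238 × 9/12) = 1.813 × 1.097297 = 1.9894
Value of long forward = (F − K)·e^(−rT) = (1.9894 − 2.192) · e^(−0.0940·9/12)
= -0.2026 × 0.931928 = -0.189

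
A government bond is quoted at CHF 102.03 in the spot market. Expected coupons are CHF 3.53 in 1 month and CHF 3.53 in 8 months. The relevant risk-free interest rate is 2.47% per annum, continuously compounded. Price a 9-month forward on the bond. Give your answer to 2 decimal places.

CHF 96.81

PV(coupons) I = 3.53·e^(−0.0247·1/12) + 3.53·e^(−0.0247·8/12)
I = 3.5227 + 3.4723 = 6.9950
F = (S − I)·e^(rT) = (102.03 − 6.9950) · e^(0.0247·9/12)
= 95.0350 · e^0.018525 = 95.0350 × 1.018698 = CHF 96.81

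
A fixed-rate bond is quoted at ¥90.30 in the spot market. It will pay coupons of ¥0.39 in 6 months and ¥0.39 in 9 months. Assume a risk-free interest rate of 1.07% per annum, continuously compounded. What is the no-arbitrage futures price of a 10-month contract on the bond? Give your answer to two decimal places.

¥90.33

PV(coupons) I = 0.39·e^(−0.0107·6/12) + 0.39·e^(−0.0107·9/12)
I = 0.3879 + 0.3869 = 0.7748
F = (S − I)·e^(rT) = (90.30 − 0.7748) · e^(0.0107·10/12)
= 89.5252 · e^0.008917 = 89.5252 × 1.008957 = ¥90.33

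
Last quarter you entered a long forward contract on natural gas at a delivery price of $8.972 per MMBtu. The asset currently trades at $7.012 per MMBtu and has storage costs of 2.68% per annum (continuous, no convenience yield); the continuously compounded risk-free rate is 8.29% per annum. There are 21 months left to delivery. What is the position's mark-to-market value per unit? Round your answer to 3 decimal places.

Current fair forward for the remaining 21 months: F = S·e^((r + u)·T), (r + u) = 0.0829 + 0.0268 = 0.1097
F = 7.012 · e^(0.1097 × 21/12) = 7.012 × 1.211640 = 8.4960
Value of long forward = (F − K)·e^(−rT) = (8.4960 − 8.972) · e^(−0.0829·21/12)
= -0.4760 × 0.864957 = -0.412

-$0.412 per MMBtu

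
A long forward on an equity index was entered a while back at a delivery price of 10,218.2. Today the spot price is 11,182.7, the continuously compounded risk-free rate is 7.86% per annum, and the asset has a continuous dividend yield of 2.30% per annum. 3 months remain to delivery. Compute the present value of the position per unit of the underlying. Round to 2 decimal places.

Current fair forward for the remaining 3 months: F = S·e^((r − q)·T), (r − q) = 0.0786 − 0.0230 = 0.0556
F = 11182.7 · e^(0.0556 × 3/12) = 11182.7 × 1.01399705 = 11339.2248
Value of long forward = (F − K)·e^(−rT) = (11339.2248 − 10218.2) · e^(−0.0786·3/12)
= 1121.0248 × 0.98054180 = 1099.21

1099.21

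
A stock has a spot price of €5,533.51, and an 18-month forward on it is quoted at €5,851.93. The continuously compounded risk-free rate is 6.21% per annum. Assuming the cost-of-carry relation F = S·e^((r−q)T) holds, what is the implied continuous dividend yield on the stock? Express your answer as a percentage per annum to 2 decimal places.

From F = S·e^((r−q)T): (r − q) = ln(F/S)/T
ln(5851.93/5533.51) = ln(1.057544) = 0.055949
(r − q) = 0.055949 / (18/12) = 0.037299
q = r − ln(F/S)/T = 0.0621 − 0.037299 = 0.024801
q = 2.48%

2.48%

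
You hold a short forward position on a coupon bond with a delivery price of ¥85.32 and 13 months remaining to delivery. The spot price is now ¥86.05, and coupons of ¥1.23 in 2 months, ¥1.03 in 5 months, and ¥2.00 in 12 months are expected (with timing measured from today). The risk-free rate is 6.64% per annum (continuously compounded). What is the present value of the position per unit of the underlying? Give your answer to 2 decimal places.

PV(remaining coupons) I = 1.23·e^(−0.0664·2/12) + 1.03·e^(−0.0664·5/12) + 2.00·e^(−0.0664·12/12) = 4.0899
Current forward F = (S − I)·e^(rT) = (86.05 − 4.0899)·e^(0.0664·13/12) = 81.9601 × 1.074584 = 88.0730
Value (long) = (F − K)·e^(−rT) = (88.0730 − 85.32) × 0.930593 = 2.5619
Short position value = −(long value) = -¥2.56

-¥2.56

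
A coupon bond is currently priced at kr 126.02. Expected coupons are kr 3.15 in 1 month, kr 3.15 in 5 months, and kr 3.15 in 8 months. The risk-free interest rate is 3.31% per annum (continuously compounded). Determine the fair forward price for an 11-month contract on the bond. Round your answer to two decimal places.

PV(coupons) I = 3.15·e^(−0.0331·1/12) + 3.15·e^(−0.0331·5/12) + 3.15·e^(−0.0331·8/12)
I = 3.1413 + 3.1069 + 3.0813 = 9.3295
F = (S − I)·e^(rT) = (126.02 − 9.3295) · e^(0.0331·11/12)
= 116.6905 · e^0.030342 = 116.6905 × 1.030807 = kr 120.29

kr 120.29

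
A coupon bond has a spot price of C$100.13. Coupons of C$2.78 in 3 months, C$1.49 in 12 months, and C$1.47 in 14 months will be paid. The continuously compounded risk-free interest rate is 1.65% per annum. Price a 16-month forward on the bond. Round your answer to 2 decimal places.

PV(coupons) I = 2.78·e^(−0.0165·3/12) + 1.49·e^(−0.0165·12/12) + 1.47·e^(−0.0165·14/12)
I = 2.7686 + 1.4656 + 1.4420 = 5.6762
F = (S − I)·e^(rT) = (100.13 − 5.6762) · e^(0.0165·16/12)
= 94.4538 · e^0.022000 = 94.4538 × 1.022244 = C$96.55

C$96.55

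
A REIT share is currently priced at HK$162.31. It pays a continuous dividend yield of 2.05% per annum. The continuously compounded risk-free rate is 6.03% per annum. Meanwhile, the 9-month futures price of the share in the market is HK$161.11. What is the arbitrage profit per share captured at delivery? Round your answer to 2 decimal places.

Fair futures: F* = S·e^(carry·T), with carry = (r − q) = 0.0603 − 0.0205 = 0.0398
F* = 162.31 · e^(0.0398 × 9/12) = 162.31 · e^0.029850 = 162.31 × 1.030300 = HK$167.2280
Market HK$161.11 < fair HK$167.2280: forward underpriced → reverse cash-and-carry (short spot, go long the forward).
At maturity, profit = |F_mkt − F*| = |161.11 − 167.2280| = HK$6.12 per share

HK$6.12 per share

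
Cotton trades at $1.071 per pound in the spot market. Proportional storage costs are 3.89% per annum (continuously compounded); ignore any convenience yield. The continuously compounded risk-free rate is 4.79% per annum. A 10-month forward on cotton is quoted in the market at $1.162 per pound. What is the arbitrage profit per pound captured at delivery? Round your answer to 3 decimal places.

$0.011 per pound

Fair forward: F* = S·e^(carry·T), with carry = (r + u) = 0.0479 + 0.0389 = 0.0868
F* = 1.071 · e^(0.0868 × 10/12) = 1.071 · e^0.072333 = 1.071 × 1.075013 = $1.1513
Market $1.162 > fair $1.1513: forward overpriced → cash-and-carry (buy spot, short the forward).
At maturity, profit = |F_mkt − F*| = |1.162 − 1.1513| = $0.011 per pound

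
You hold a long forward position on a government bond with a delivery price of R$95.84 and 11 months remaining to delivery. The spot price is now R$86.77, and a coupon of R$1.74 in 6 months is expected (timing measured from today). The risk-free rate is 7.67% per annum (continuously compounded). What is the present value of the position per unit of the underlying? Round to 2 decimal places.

-R$4.24

PV(remaining coupons) I = 1.74·e^(−0.0767·6/12) = 1.6745
Current forward F = (S − I)·e^(rT) = (86.77 − 1.6745)·e^(0.0767·11/12) = 85.0955 × 1.072839 = 91.2938
Value (long) = (F − K)·e^(−rT) = (91.2938 − 95.84) × 0.932106 = -4.2375
Value = -R$4.24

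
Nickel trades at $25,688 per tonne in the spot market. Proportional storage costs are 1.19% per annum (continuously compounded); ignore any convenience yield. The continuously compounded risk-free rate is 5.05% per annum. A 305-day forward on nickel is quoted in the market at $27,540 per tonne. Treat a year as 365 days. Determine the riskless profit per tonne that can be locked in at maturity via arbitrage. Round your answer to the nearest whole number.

$477 per tonne

Fair forward: F* = S·e^(carry·T), with carry = (r + u) = 0.0505 + 0.0119 = 0.0624
F* = 25688 · e^(0.0624 × 305/365) = 25688 · e^0.052142 = 25688 × 1.053525 = $27062.9502
Market $27540 > fair $27062.9502: forward overpriced → cash-and-carry (buy spot, short the forward).
At maturity, profit = |F_mkt − F*| = |27540 − 27062.9502| = $477 per tonne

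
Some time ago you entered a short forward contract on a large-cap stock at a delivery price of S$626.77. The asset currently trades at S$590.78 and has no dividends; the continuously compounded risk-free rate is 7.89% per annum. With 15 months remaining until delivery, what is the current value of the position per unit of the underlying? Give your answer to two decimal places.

-S$22.87

Current fair forward for the remaining 15 months: F = S·e^(r·T), r = 0.0789
F = 590.78 · e^(0.0789 × 15/12) = 590.78 × 1.103652 = 652.0155
Value of long forward = (F − K)·e^(−rT) = (652.0155 − 626.77) · e^(−0.0789·15/12)
= 25.2455 × 0.906082 = 22.87
Short position value = −(long value) = -S$22.87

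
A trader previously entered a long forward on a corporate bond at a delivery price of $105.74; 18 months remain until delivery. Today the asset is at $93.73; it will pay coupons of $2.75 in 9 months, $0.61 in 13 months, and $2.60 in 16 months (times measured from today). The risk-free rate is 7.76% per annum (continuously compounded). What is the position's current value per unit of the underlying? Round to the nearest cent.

-$5.89

PV(remaining coupons) I = 2.75·e^(−0.0776·9/12) + 0.61·e^(−0.0776·13/12) + 2.60·e^(−0.0776·16/12) = 5.4998
Current forward F = (S − I)·e^(rT) = (93.73 − 5.4998)·e^(0.0776·18/12) = 88.2302 × 1.123445 = 99.1218
Value (long) = (F − K)·e^(−rT) = (99.1218 − 105.74) × 0.890119 = -5.8910
Value = -$5.89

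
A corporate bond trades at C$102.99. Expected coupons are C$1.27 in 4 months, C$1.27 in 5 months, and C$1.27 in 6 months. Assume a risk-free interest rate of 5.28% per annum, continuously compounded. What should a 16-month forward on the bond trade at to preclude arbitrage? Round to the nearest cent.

PV(coupons) I = 1.27·e^(−0.0528·4/12) + 1.27·e^(−0.0528·5/12) + 1.27·e^(−0.0528·6/12)
I = 1.2478 + 1.2424 + 1.2369 = 3.7271
F = (S − I)·e^(rT) = (102.99 − 3.7271) · e^(0.0528·16/12)
= 99.2629 · e^0.070400 = 99.2629 × 1.072937 = C$106.50

C$106.50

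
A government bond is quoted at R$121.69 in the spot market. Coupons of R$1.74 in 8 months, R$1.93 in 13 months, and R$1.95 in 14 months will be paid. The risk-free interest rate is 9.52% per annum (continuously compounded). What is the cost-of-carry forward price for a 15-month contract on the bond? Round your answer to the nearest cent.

R$131.30

PV(coupons) I = 1.74·e^(−0.0952·8/12) + 1.93·e^(−0.0952·13/12) + 1.95·e^(−0.0952·14/12)
I = 1.6330 + 1.7409 + 1.7450 = 5.1189
F = (S − I)·e^(rT) = (121.69 − 5.1189) · e^(0.0952·15/12)
= 116.5711 · e^0.119000 = 116.5711 × 1.126370 = R$131.30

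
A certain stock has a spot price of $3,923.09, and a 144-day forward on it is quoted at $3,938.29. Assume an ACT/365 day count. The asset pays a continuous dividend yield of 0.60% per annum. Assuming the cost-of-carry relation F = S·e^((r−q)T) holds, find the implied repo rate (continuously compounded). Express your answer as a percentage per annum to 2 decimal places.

From F = S·e^((r−q)T): (r − q) = ln(F/S)/T
ln(3938.29/3923.09) = ln(1.003874) = 0.003867
(r − q) = 0.003867 / (144/365) = 0.009802
r = ln(F/S)/T + q = 0.009802 + 0.0060 = 0.015802
r = 1.58%

1.58%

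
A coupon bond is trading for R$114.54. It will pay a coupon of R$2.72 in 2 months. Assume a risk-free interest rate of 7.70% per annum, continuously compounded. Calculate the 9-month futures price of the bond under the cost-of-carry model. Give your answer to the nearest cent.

R$118.50

PV(coupons) I = 2.72·e^(−0.0770·2/12)
I = 2.6853
F = (S − I)·e^(rT) = (114.54 − 2.6853) · e^(0.0770·9/12)
= 111.8547 · e^0.057750 = 111.8547 × 1.059450 = R$118.50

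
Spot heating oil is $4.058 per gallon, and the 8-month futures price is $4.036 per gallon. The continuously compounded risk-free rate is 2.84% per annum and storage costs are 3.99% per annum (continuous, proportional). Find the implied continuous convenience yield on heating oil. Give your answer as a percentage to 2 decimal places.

7.65%

F = S·e^((r+u−y)T) ⇒ (r+u−y) = ln(F/S)/T
ln(4.036/4.058) = -0.005436; /T ⇒ -0.008154
y = r + u − ln(F/S)/T = 0.0284 + 0.0399 + 0.008154 = 0.076454
y = 7.65%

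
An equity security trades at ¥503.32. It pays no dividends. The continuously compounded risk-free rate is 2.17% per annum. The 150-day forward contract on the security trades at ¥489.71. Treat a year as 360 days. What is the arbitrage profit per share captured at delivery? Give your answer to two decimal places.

¥18.18 per share

Fair forward: F* = S·e^(carry·T), with carry = r = 0.0217
F* = 503.32 · e^(0.0217 × 150/360) = 503.32 · e^0.009042 = 503.32 × 1.009083 = ¥507.8917
Market ¥489.71 < fair ¥507.8917: forward underpriced → reverse cash-and-carry (short spot, go long the forward).
At maturity, profit = |F_mkt − F*| = |489.71 − 507.8917| = ¥18.18 per share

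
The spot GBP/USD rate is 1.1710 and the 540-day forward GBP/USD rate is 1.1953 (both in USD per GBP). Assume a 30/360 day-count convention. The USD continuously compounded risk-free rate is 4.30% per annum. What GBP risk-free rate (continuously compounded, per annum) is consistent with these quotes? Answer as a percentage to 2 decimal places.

2.93%

F = S·e^((r_USD − r_GBP)T) ⇒ r_GBP = r_USD − ln(F/S)/T
ln(1.1953/1.1710) = 0.020539; /(540/360) = 0.013693
r_GBP = 0.0430 − 0.013693 = 0.029307
r_GBP = 2.93%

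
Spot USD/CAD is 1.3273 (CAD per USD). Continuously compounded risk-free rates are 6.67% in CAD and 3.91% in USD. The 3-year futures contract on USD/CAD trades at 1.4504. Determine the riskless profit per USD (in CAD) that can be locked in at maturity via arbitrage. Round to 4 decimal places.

Fair futures: F* = S·e^(carry·T), with carry = (r_CAD − r_USD) = 0.0667 − 0.0391 = 0.0276
F* = 1.3273 · e^(0.0276 × 3) = 1.3273 · e^0.082800 = 1.3273 × 1.086325 = 1.4419
Market 1.4504 > fair 1.4419: forward overpriced → cash-and-carry (buy spot, short the forward).
At maturity, profit = |F_mkt − F*| = |1.4504 − 1.4419| = 0.0085 per USD (in CAD)

0.0085 per USD (in CAD)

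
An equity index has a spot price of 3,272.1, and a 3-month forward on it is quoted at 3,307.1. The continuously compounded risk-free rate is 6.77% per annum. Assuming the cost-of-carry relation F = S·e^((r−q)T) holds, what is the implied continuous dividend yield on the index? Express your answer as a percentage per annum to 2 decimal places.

From F = S·e^((r−q)T): (r − q) = ln(F/S)/T
ln(3307.1/3272.1) = ln(1.010696) = 0.010639
(r − q) = 0.010639 / (3/12) = 0.042556
q = r − ln(F/S)/T = 0.0677 − 0.042556 = 0.025144
q = 2.51%

2.51%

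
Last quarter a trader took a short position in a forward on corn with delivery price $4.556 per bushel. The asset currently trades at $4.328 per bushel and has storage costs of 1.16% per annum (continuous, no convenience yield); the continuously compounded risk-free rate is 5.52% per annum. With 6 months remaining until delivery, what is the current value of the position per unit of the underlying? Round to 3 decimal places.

Current fair forward for the remaining 6 months: F = S·e^((r + u)·T), (r + u) = 0.0552 + 0.0116 = 0.0668
F = 4.328 · e^(0.0668 × 6/12) = 4.328 × 1.033964 = 4.4750
Value of long forward = (F − K)·e^(−rT) = (4.4750 − 4.556) · e^(−0.0552·6/12)
= -0.0810 × 0.972777 = -0.079
Short position value = −(long value) = $0.079

$0.079 per bushel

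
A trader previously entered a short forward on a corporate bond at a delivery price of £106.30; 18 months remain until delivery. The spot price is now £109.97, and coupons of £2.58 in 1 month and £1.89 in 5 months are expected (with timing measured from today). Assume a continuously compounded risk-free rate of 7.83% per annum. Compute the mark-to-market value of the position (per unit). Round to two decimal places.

PV(remaining coupons) I = 2.58·e^(−0.0783·1/12) + 1.89·e^(−0.0783·5/12) = 4.3926
Current forward F = (S − I)·e^(rT) = (109.97 − 4.3926)·e^(0.0783·18/12) = 105.5774 × 1.124625 = 118.7350
Value (long) = (F − K)·e^(−rT) = (118.7350 − 106.30) × 0.889185 = 11.0570
Short position value = −(long value) = -£11.06

-£11.06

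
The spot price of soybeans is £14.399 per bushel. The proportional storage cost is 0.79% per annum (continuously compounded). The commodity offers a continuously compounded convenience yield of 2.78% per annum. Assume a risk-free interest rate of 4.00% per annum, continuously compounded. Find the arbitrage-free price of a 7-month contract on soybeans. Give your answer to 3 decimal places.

£14.569 per bushel

Net carry = r + u − y = 0.0400 + 0.0079 − 0.0278 = 0.0201
F = S·e^((r+u−y)T) = 14.399 · e^(0.0201 × 7/12) = 14.399 · e^0.011725
= 14.399 × 1.011794 = £14.569 per bushel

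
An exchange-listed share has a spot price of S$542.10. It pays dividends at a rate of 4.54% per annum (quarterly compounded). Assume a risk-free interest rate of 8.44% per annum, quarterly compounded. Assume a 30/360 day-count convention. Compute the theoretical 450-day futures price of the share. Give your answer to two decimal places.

F = S · (1+r/4)^(4T) / (1+q/4)^(4T)
= 542.10 × 1.110047 / 1.058053 = 542.10 × 1.049141
F = S$568.74

S$568.74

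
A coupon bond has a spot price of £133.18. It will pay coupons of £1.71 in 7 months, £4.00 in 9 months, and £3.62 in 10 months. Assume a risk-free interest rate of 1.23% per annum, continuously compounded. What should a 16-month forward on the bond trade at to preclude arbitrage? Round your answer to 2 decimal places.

£125.99

PV(coupons) I = 1.71·e^(−0.0123·7/12) + 4.00·e^(−0.0123·9/12) + 3.62·e^(−0.0123·10/12)
I = 1.6978 + 3.9633 + 3.5831 = 9.2442
F = (S − I)·e^(rT) = (133.18 − 9.2442) · e^(0.0123·16/12)
= 123.9358 · e^0.016400 = 123.9358 × 1.016535 = £125.99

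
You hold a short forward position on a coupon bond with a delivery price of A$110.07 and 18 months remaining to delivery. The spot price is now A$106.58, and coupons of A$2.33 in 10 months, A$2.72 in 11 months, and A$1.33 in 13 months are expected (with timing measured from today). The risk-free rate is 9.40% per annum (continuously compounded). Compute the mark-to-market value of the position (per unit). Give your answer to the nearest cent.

PV(remaining coupons) I = 2.33·e^(−0.0940·10/12) + 2.72·e^(−0.0940·11/12) + 1.33·e^(−0.0940·13/12) = 5.8511
Current forward F = (S − I)·e^(rT) = (106.58 − 5.8511)·e^(0.0940·18/12) = 100.7289 × 1.151425 = 115.9818
Value (long) = (F − K)·e^(−rT) = (115.9818 − 110.07) × 0.868489 = 5.1343
Short position value = −(long value) = -A$5.13

-A$5.13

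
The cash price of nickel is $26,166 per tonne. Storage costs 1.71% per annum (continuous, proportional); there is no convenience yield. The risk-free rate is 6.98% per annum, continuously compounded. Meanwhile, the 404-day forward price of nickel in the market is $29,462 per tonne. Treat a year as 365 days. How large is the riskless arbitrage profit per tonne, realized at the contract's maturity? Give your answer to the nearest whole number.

$654 per tonne

Fair forward: F* = S·e^(carry·T), with carry = (r + u) = 0.0698 + 0.0171 = 0.0869
F* = 26166 · e^(0.0869 × 404/365) = 26166 · e^0.096185 = 26166 × 1.100963 = $28807.7979
Market $29462 > fair $28807.7979: forward overpriced → cash-and-carry (buy spot, short the forward).
At maturity, profit = |F_mkt − F*| = |29462 − 28807.7979| = $654 per tonne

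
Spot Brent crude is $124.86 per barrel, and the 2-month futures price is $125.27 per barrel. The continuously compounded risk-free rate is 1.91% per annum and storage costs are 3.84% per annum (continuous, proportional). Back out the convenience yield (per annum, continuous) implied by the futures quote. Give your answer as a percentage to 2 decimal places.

F = S·e^((r+u−y)T) ⇒ (r+u−y) = ln(F/S)/T
ln(125.27/124.86) = 0.003278; /T ⇒ 0.019668
y = r + u − ln(F/S)/T = 0.0191 + 0.0384 − 0.019668 = 0.037832
y = 3.78%

3.78%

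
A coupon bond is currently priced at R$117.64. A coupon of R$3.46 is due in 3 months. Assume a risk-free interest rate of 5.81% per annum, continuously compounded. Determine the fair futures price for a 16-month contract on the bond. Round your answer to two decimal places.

R$123.43

PV(coupons) I = 3.46·e^(−0.0581·3/12)
I = 3.4101
F = (S − I)·e^(rT) = (117.64 − 3.4101) · e^(0.0581·16/12)
= 114.2299 · e^0.077467 = 114.2299 × 1.080547 = R$123.43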